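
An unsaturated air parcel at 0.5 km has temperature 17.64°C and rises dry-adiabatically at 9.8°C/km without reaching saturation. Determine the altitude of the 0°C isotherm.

Height above start = (17.64 − 0) / 9.8 = 1.8 km
Altitude = 500 m + 1800 m = 2300 m

2.3 km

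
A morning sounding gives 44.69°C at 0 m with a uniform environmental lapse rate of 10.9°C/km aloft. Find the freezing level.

4100 m

Height above start = (44.69 − 0) / 10.9 = 4.1 km
Altitude = 0 m + 4100 m = 4100 m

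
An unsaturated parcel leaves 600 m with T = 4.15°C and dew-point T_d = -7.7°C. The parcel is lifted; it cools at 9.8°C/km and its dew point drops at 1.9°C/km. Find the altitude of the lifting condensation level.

T and T_d converge at 9.8 − 1.9 = 7.9°C per km
Height above start = (4.15 − (-7.7)) / 7.9 = 1.5 km
LCL altitude = 600 m + 1500 m = 2100 m

2100 m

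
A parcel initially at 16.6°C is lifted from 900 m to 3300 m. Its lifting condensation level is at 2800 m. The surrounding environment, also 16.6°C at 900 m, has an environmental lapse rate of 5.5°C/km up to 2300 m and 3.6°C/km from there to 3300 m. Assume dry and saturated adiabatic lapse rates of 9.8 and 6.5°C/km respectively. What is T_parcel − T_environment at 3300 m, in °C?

Parcel:
  900 → 2800 m (dry, 9.8°C/km): ΔT = -9.8 × 1.9 = -18.62°C → T = -2.02°C
  2800 → 3300 m (saturated, 6.5°C/km): ΔT = -6.5 × 0.5 = -3.25°C → T = -5.27°C
Environment:
  900 → 2300 m (environment, lower layer, 5.5°C/km): ΔT = -5.5 × 1.4 = -7.7°C → T = 8.9°C
  2300 → 3300 m (environment, upper layer, 3.6°C/km): ΔT = -3.6 × 1 = -3.6°C → T = 5.3°C
T_parcel − T_env = -5.27 − 5.3 = -10.57°C

-10.57°C (parcel cooler than environment)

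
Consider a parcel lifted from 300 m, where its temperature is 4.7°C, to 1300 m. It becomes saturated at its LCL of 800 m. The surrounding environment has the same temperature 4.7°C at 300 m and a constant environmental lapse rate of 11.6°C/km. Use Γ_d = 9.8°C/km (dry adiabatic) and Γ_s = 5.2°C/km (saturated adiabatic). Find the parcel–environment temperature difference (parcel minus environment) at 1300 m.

+4.1°C (parcel warmer than environment)

Parcel:
  300–800 m, dry: Δz = 0.5 km ⇒ ΔT = -4.9°C; T = -0.2°C
  800–1300 m, saturated: Δz = 0.5 km ⇒ ΔT = -2.6°C; T = -2.8°C
Environment:
  300–1300 m, environment: Δz = 1 km ⇒ ΔT = -11.6°C; T = -6.9°C
T_parcel − T_env = -2.8 − (-6.9) = +4.1°C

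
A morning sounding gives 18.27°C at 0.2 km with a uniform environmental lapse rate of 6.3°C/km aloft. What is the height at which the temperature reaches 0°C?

3.1 km

Height above start = (18.27 − 0) / 6.3 = 2.9 km
Altitude = 200 m + 2900 m = 3100 m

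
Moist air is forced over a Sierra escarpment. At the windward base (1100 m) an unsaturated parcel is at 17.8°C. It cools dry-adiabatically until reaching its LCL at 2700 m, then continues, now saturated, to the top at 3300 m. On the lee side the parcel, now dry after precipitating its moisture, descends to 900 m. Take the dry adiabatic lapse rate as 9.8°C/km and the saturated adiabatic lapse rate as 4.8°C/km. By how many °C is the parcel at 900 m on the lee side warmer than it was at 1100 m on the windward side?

1100 → 2700 m (dry, 9.8°C/km): ΔT = -9.8 × 1.6 = -15.68°C → T = 2.12°C
2700 → 3300 m (saturated, 4.8°C/km): ΔT = -4.8 × 0.6 = -2.88°C → T = -0.76°C
3300 → 900 m (dry descent, 9.8°C/km): ΔT = +9.8 × 2.4 = +23.52°C → T = 22.76°C
Net change vs windward start: 22.76 − 17.8 = +4.96°C

+4.96°C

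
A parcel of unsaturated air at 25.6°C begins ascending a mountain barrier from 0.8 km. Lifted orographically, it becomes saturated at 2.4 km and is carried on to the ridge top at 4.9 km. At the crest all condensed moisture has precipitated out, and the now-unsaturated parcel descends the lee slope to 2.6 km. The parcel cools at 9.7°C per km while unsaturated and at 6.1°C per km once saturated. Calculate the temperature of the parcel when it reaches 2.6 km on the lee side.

17.14°C

From 800 m to 2400 m (dry): cools by 9.7 × 1.6 = 15.52°C, giving 10.08°C.
From 2400 m to 4900 m (saturated): cools by 6.1 × 2.5 = 15.25°C, giving -5.17°C.
From 4900 m to 2600 m (dry descent): warms by 9.7 × 2.3 = 22.31°C, giving 17.14°C.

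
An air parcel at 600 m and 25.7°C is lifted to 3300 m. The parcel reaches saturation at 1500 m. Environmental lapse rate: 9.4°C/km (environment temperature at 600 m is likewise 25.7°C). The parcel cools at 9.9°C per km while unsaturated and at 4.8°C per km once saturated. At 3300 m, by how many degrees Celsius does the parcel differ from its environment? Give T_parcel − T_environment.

Parcel:
  600 → 1500 m (dry, 9.9°C/km): ΔT = -9.9 × 0.9 = -8.91°C → T = 16.79°C
  1500 → 3300 m (saturated, 4.8°C/km): ΔT = -4.8 × 1.8 = -8.64°C → T = 8.15°C
Environment:
  600 → 3300 m (environment, 9.4°C/km): ΔT = -9.4 × 2.7 = -25.38°C → T = 0.32°C
T_parcel − T_env = 8.15 − 0.32 = +7.83°C

+7.83°C (parcel warmer than environment)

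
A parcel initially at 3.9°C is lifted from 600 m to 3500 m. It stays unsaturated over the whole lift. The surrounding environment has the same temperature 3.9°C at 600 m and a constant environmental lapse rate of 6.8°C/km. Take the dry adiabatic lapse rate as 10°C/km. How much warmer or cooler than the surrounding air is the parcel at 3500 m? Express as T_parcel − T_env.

Parcel:
  600 → 3500 m (dry, 10°C/km): ΔT = -10 × 2.9 = -29°C → T = -25.1°C
Environment:
  600 → 3500 m (environment, 6.8°C/km): ΔT = -6.8 × 2.9 = -19.72°C → T = -15.82°C
T_parcel − T_env = -25.1 − (-15.82) = -9.28°C

-9.28°C (parcel cooler than environment)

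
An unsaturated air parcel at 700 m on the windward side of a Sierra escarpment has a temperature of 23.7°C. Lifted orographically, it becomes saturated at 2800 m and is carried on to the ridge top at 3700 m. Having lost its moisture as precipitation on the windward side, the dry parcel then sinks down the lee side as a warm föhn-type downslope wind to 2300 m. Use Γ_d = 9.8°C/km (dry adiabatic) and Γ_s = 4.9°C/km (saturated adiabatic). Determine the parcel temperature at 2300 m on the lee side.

700–2800 m, dry: Δz = 2.1 km ⇒ ΔT = -20.58°C; T = 3.12°C
2800–3700 m, saturated: Δz = 0.9 km ⇒ ΔT = -4.41°C; T = -1.29°C
3700–2300 m, dry descent: Δz = 1.4 km ⇒ ΔT = +13.72°C; T = 12.43°C

12.43°C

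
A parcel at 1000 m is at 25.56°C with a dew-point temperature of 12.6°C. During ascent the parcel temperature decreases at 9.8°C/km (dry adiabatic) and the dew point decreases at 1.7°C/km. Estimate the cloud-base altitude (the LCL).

2600 m

T and T_d converge at 9.8 − 1.7 = 8.1°C per km
Height above start = (25.56 − 12.6) / 8.1 = 1.6 km
LCL altitude = 1000 m + 1600 m = 2600 m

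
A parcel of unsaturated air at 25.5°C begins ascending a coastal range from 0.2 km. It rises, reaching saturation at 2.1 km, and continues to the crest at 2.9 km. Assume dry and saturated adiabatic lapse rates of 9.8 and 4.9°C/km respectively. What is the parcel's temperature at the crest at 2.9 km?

2.96°C

From 200 m to 2100 m (dry): cools by 9.8 × 1.9 = 18.62°C, giving 6.88°C.
From 2100 m to 2900 m (saturated): cools by 4.9 × 0.8 = 3.92°C, giving 2.96°C.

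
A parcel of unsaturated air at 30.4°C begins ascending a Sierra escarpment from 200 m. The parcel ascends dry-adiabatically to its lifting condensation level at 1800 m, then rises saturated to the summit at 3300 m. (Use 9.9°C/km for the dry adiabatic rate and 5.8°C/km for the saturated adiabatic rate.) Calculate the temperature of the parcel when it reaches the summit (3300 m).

5.86°C

200 → 1800 m (dry, 9.9°C/km): ΔT = -9.9 × 1.6 = -15.84°C → T = 14.56°C
1800 → 3300 m (saturated, 5.8°C/km): ΔT = -5.8 × 1.5 = -8.7°C → T = 5.86°C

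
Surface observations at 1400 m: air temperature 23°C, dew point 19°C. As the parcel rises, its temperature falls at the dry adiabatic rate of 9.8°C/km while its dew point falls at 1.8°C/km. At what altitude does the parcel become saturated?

1900 m

T and T_d converge at 9.8 − 1.8 = 8°C per km
Height above start = (23 − 19) / 8 = 0.5 km
LCL altitude = 1400 m + 500 m = 1900 m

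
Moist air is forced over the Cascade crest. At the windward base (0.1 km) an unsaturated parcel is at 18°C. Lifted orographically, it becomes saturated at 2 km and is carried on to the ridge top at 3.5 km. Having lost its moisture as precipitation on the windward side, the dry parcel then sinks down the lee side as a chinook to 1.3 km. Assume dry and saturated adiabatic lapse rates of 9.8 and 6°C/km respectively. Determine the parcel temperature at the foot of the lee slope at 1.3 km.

11.94°C

Dry to 2000 m: -9.8 × 1.9 km = -18.62°C, so T = -0.62°C.
Saturated to 3500 m: -6 × 1.5 km = -9°C, so T = -9.62°C.
Dry descent to 1300 m: +9.8 × 2.2 km = +21.56°C, so T = 11.94°C.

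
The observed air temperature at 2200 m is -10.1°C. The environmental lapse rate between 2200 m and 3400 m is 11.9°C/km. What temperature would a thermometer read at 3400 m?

Environmental to 3400 m: -11.9 × 1.2 km = -14.28°C, so T = -24.38°C.

-24.38°C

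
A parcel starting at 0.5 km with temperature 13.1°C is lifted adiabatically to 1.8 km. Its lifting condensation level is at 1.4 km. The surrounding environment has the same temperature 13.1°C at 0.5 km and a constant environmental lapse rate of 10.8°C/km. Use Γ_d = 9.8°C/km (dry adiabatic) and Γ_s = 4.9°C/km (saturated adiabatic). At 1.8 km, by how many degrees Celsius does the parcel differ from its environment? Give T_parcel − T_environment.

Parcel:
  Dry to 1400 m: -9.8 × 0.9 km = -8.82°C, so T = 4.28°C.
  Saturated to 1800 m: -4.9 × 0.4 km = -1.96°C, so T = 2.32°C.
Environment:
  Environment to 1800 m: -10.8 × 1.3 km = -14.04°C, so T = -0.94°C.
T_parcel − T_env = 2.32 − (-0.94) = +3.26°C

+3.26°C (parcel warmer than environment)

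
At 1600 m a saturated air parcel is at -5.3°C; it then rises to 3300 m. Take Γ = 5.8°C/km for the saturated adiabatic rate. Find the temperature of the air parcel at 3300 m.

-15.16°C

Saturated adiabatic to 3300 m: -5.8 × 1.7 km = -9.86°C, so T = -15.16°C.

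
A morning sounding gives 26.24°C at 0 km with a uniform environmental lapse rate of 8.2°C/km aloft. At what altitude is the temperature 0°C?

3.2 km

Height above start = (26.24 − 0) / 8.2 = 3.2 km
Altitude = 0 m + 3200 m = 3200 m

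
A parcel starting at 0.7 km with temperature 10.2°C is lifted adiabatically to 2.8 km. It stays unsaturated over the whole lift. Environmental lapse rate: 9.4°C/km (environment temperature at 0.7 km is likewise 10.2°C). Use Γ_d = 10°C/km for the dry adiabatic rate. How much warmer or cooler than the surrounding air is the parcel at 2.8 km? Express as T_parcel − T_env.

Parcel:
  700–2800 m, dry: Δz = 2.1 km ⇒ ΔT = -21°C; T = -10.8°C
Environment:
  700–2800 m, environment: Δz = 2.1 km ⇒ ΔT = -19.74°C; T = -9.54°C
T_parcel − T_env = -10.8 − (-9.54) = -1.26°C

-1.26°C (parcel cooler than environment)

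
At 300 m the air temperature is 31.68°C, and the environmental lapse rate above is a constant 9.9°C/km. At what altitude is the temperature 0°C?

Height above start = (31.68 − 0) / 9.9 = 3.2 km
Altitude = 300 m + 3200 m = 3500 m

3500 m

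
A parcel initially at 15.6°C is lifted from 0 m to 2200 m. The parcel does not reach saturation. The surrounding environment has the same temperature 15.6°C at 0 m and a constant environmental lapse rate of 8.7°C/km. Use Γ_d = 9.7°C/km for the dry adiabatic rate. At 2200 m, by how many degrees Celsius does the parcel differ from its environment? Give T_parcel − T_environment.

Parcel:
  0–2200 m, dry: Δz = 2.2 km ⇒ ΔT = -21.34°C; T = -5.74°C
Environment:
  0–2200 m, environment: Δz = 2.2 km ⇒ ΔT = -19.14°C; T = -3.54°C
T_parcel − T_env = -5.74 − (-3.54) = -2.2°C

-2.2°C (parcel cooler than environment)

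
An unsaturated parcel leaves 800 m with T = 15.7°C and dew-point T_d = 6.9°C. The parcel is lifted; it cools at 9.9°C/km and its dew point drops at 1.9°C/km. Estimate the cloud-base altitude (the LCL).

1900 m

T and T_d converge at 9.9 − 1.9 = 8°C per km
Height above start = (15.7 − 6.9) / 8 = 1.1 km
LCL altitude = 800 m + 1100 m = 1900 m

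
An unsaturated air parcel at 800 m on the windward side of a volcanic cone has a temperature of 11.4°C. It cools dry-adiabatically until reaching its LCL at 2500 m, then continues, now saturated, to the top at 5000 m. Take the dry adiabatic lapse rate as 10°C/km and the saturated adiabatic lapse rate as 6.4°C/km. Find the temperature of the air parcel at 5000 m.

800–2500 m, dry: Δz = 1.7 km ⇒ ΔT = -17°C; T = -5.6°C
2500–5000 m, saturated: Δz = 2.5 km ⇒ ΔT = -16°C; T = -21.6°C

-21.6°C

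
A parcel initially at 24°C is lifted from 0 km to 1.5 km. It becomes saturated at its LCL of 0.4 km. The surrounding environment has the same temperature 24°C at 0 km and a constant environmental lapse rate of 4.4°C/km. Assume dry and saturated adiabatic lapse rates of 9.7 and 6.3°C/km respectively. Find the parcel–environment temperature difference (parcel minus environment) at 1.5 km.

Parcel:
  0–400 m, dry: Δz = 0.4 km ⇒ ΔT = -3.88°C; T = 20.12°C
  400–1500 m, saturated: Δz = 1.1 km ⇒ ΔT = -6.93°C; T = 13.19°C
Environment:
  0–1500 m, environment: Δz = 1.5 km ⇒ ΔT = -6.6°C; T = 17.4°C
T_parcel − T_env = 13.19 − 17.4 = -4.21°C

-4.21°C (parcel cooler than environment)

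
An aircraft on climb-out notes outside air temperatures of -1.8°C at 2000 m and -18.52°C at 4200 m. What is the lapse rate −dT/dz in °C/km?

7.6°C/km

Γ = −ΔT/Δz = (-1.8 − (-18.52)) / (4200 − 2000) m
  = 16.72°C / 2.2 km = 7.6°C/km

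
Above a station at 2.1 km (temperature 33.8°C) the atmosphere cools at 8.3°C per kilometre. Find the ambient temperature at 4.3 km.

Environmental to 4300 m: -8.3 × 2.2 km = -18.26°C, so T = 15.54°C.

15.54°C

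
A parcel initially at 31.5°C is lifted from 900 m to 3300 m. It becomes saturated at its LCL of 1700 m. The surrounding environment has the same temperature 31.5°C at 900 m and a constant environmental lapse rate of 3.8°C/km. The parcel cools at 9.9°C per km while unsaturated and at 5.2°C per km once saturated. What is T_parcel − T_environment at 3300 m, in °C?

Parcel:
  From 900 m to 1700 m (dry): cools by 9.9 × 0.8 = 7.92°C, giving 23.58°C.
  From 1700 m to 3300 m (saturated): cools by 5.2 × 1.6 = 8.32°C, giving 15.26°C.
Environment:
  From 900 m to 3300 m (environment): cools by 3.8 × 2.4 = 9.12°C, giving 22.38°C.
T_parcel − T_env = 15.26 − 22.38 = -7.12°C

-7.12°C (parcel cooler than environment)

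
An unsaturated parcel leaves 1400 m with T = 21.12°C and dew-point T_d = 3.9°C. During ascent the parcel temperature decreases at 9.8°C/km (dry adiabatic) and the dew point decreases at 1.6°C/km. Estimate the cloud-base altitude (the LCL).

3500 m

T and T_d converge at 9.8 − 1.6 = 8.2°C per km
Height above start = (21.12 − 3.9) / 8.2 = 2.1 km
LCL altitude = 1400 m + 2100 m = 3500 m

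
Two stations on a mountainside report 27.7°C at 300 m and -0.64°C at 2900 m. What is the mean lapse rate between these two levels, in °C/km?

Γ = −ΔT/Δz = (27.7 − (-0.64)) / (2900 − 300) m
  = 28.34°C / 2.6 km = 10.9°C/km

10.9°C/km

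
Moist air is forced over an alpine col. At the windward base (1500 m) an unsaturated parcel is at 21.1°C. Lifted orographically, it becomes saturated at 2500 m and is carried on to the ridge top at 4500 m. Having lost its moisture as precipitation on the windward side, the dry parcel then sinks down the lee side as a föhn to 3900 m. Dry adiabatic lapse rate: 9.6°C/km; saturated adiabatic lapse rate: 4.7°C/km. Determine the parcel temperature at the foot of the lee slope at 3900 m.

7.86°C

1500 → 2500 m (dry, 9.6°C/km): ΔT = -9.6 × 1 = -9.6°C → T = 11.5°C
2500 → 4500 m (saturated, 4.7°C/km): ΔT = -4.7 × 2 = -9.4°C → T = 2.1°C
4500 → 3900 m (dry descent, 9.6°C/km): ΔT = +9.6 × 0.6 = +5.76°C → T = 7.86°C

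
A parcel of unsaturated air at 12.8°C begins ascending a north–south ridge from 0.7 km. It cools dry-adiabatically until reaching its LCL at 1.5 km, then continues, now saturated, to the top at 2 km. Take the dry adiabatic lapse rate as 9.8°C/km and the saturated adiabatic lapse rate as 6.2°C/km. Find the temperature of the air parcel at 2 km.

1.86°C

700–1500 m, dry: Δz = 0.8 km ⇒ ΔT = -7.84°C; T = 4.96°C
1500–2000 m, saturated: Δz = 0.5 km ⇒ ΔT = -3.1°C; T = 1.86°C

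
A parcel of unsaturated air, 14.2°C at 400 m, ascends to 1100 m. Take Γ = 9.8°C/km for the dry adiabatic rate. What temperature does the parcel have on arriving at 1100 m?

7.34°C

400 → 1100 m (dry adiabatic, 9.8°C/km): ΔT = -9.8 × 0.7 = -6.86°C → T = 7.34°C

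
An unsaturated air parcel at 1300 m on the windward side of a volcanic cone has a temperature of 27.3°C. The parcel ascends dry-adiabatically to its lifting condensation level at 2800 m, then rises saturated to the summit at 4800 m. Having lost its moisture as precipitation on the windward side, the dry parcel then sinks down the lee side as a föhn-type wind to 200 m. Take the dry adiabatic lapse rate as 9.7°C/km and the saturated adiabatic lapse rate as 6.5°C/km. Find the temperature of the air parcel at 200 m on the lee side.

Dry to 2800 m: -9.7 × 1.5 km = -14.55°C, so T = 12.75°C.
Saturated to 4800 m: -6.5 × 2 km = -13°C, so T = -0.25°C.
Dry descent to 200 m: +9.7 × 4.6 km = +44.62°C, so T = 44.37°C.

44.37°C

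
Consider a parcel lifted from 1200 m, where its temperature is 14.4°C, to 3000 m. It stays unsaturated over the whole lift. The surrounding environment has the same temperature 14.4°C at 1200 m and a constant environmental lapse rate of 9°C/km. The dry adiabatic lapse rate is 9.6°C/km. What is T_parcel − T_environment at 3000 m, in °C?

Parcel:
  From 1200 m to 3000 m (dry): cools by 9.6 × 1.8 = 17.28°C, giving -2.88°C.
Environment:
  From 1200 m to 3000 m (environment): cools by 9 × 1.8 = 16.2°C, giving -1.8°C.
T_parcel − T_env = -2.88 − (-1.8) = -1.08°C

-1.08°C (parcel cooler than environment)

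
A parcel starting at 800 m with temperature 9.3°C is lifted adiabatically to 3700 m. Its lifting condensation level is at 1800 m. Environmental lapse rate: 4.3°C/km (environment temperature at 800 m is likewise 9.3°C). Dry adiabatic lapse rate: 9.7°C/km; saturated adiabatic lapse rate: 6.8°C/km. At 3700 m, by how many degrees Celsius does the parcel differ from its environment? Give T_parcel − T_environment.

-10.15°C (parcel cooler than environment)

Parcel:
  Dry to 1800 m: -9.7 × 1 km = -9.7°C, so T = -0.4°C.
  Saturated to 3700 m: -6.8 × 1.9 km = -12.92°C, so T = -13.32°C.
Environment:
  Environment to 3700 m: -4.3 × 2.9 km = -12.47°C, so T = -3.17°C.
T_parcel − T_env = -13.32 − (-3.17) = -10.15°C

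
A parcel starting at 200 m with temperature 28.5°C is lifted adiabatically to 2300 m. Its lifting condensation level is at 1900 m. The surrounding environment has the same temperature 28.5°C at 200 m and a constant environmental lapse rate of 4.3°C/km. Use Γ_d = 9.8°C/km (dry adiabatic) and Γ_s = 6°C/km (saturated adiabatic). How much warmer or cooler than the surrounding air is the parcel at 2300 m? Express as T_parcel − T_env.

Parcel:
  200 → 1900 m (dry, 9.8°C/km): ΔT = -9.8 × 1.7 = -16.66°C → T = 11.84°C
  1900 → 2300 m (saturated, 6°C/km): ΔT = -6 × 0.4 = -2.4°C → T = 9.44°C
Environment:
  200 → 2300 m (environment, 4.3°C/km): ΔT = -4.3 × 2.1 = -9.03°C → T = 19.47°C
T_parcel − T_env = 9.44 − 19.47 = -10.03°C

-10.03°C (parcel cooler than environment)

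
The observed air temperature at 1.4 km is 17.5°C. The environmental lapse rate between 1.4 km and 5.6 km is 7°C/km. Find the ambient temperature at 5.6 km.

From 1400 m to 5600 m (environmental): cools by 7 × 4.2 = 29.4°C, giving -11.9°C.

-11.9°C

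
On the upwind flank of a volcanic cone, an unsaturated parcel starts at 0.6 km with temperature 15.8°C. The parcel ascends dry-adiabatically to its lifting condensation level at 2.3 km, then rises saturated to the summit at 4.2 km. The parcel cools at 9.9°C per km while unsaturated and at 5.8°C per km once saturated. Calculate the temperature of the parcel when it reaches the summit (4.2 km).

-12.05°C

600–2300 m, dry: Δz = 1.7 km ⇒ ΔT = -16.83°C; T = -1.03°C
2300–4200 m, saturated: Δz = 1.9 km ⇒ ΔT = -11.02°C; T = -12.05°C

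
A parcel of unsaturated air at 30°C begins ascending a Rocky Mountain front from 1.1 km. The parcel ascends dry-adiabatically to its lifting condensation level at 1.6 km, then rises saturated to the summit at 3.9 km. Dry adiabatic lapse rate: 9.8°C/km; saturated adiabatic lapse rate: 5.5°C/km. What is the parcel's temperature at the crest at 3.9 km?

From 1100 m to 1600 m (dry): cools by 9.8 × 0.5 = 4.9°C, giving 25.1°C.
From 1600 m to 3900 m (saturated): cools by 5.5 × 2.3 = 12.65°C, giving 12.45°C.

12.45°C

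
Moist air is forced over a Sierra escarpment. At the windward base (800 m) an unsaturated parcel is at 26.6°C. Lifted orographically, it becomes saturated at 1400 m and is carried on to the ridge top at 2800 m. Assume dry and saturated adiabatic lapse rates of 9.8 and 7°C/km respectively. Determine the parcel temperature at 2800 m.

10.92°C

800–1400 m, dry: Δz = 0.6 km ⇒ ΔT = -5.88°C; T = 20.72°C
1400–2800 m, saturated: Δz = 1.4 km ⇒ ΔT = -9.8°C; T = 10.92°C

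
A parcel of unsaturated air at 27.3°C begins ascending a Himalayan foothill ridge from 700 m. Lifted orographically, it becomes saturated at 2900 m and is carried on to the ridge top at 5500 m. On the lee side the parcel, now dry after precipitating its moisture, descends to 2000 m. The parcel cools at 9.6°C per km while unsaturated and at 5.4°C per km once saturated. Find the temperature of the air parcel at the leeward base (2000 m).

25.74°C

700–2900 m, dry: Δz = 2.2 km ⇒ ΔT = -21.12°C; T = 6.18°C
2900–5500 m, saturated: Δz = 2.6 km ⇒ ΔT = -14.04°C; T = -7.86°C
5500–2000 m, dry descent: Δz = 3.5 km ⇒ ΔT = +33.6°C; T = 25.74°C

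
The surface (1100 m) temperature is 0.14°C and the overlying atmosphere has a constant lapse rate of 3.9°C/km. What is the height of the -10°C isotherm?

Height above start = (0.14 − (-10)) / 3.9 = 2.6 km
Altitude = 1100 m + 2600 m = 3700 m

3700 m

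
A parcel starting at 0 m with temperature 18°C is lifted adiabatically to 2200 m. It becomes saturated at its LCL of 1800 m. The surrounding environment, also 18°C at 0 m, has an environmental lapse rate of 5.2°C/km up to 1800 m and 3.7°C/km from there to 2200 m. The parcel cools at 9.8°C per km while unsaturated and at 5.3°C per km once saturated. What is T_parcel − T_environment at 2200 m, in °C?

Parcel:
  0–1800 m, dry: Δz = 1.8 km ⇒ ΔT = -17.64°C; T = 0.36°C
  1800–2200 m, saturated: Δz = 0.4 km ⇒ ΔT = -2.12°C; T = -1.76°C
Environment:
  0–1800 m, environment, lower layer: Δz = 1.8 km ⇒ ΔT = -9.36°C; T = 8.64°C
  1800–2200 m, environment, upper layer: Δz = 0.4 km ⇒ ΔT = -1.48°C; T = 7.16°C
T_parcel − T_env = -1.76 − 7.16 = -8.92°C

-8.92°C (parcel cooler than environment)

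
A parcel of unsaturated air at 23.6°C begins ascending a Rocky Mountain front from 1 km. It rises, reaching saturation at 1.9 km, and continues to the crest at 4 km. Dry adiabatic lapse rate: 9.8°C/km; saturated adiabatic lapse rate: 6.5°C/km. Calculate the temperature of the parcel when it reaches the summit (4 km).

1000–1900 m, dry: Δz = 0.9 km ⇒ ΔT = -8.82°C; T = 14.78°C
1900–4000 m, saturated: Δz = 2.1 km ⇒ ΔT = -13.65°C; T = 1.13°C

1.13°C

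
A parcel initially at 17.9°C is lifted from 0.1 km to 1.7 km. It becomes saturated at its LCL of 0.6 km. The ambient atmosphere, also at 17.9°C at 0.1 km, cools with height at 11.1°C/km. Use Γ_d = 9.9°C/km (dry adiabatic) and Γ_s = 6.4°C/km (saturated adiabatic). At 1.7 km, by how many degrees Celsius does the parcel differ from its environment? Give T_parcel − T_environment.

+5.77°C (parcel warmer than environment)

Parcel:
  Dry to 600 m: -9.9 × 0.5 km = -4.95°C, so T = 12.95°C.
  Saturated to 1700 m: -6.4 × 1.1 km = -7.04°C, so T = 5.91°C.
Environment:
  Environment to 1700 m: -11.1 × 1.6 km = -17.76°C, so T = 0.14°C.
T_parcel − T_env = 5.91 − 0.14 = +5.77°C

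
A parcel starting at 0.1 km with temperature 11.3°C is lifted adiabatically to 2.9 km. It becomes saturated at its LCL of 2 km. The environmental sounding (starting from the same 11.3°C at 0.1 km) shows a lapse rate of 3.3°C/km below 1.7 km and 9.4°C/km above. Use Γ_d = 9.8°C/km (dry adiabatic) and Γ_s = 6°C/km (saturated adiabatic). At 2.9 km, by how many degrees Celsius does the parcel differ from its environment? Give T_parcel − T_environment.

Parcel:
  From 100 m to 2000 m (dry): cools by 9.8 × 1.9 = 18.62°C, giving -7.32°C.
  From 2000 m to 2900 m (saturated): cools by 6 × 0.9 = 5.4°C, giving -12.72°C.
Environment:
  From 100 m to 1700 m (environment, lower layer): cools by 3.3 × 1.6 = 5.28°C, giving 6.02°C.
  From 1700 m to 2900 m (environment, upper layer): cools by 9.4 × 1.2 = 11.28°C, giving -5.26°C.
T_parcel − T_env = -12.72 − (-5.26) = -7.46°C

-7.46°C (parcel cooler than environment)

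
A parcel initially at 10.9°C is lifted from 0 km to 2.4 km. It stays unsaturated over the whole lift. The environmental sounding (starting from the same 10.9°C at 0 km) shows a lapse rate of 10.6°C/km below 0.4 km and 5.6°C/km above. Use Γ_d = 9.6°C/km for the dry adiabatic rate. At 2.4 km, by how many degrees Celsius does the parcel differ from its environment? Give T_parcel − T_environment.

-7.6°C (parcel cooler than environment)

Parcel:
  0–2400 m, dry: Δz = 2.4 km ⇒ ΔT = -23.04°C; T = -12.14°C
Environment:
  0–400 m, environment, lower layer: Δz = 0.4 km ⇒ ΔT = -4.24°C; T = 6.66°C
  400–2400 m, environment, upper layer: Δz = 2 km ⇒ ΔT = -11.2°C; T = -4.54°C
T_parcel − T_env = -12.14 − (-4.54) = -7.6°C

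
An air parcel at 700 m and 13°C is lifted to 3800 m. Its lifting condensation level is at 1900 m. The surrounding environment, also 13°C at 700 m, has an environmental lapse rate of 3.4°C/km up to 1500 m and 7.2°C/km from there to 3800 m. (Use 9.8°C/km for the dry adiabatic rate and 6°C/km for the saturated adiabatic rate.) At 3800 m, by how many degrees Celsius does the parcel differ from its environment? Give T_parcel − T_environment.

-3.88°C (parcel cooler than environment)

Parcel:
  From 700 m to 1900 m (dry): cools by 9.8 × 1.2 = 11.76°C, giving 1.24°C.
  From 1900 m to 3800 m (saturated): cools by 6 × 1.9 = 11.4°C, giving -10.16°C.
Environment:
  From 700 m to 1500 m (environment, lower layer): cools by 3.4 × 0.8 = 2.72°C, giving 10.28°C.
  From 1500 m to 3800 m (environment, upper layer): cools by 7.2 × 2.3 = 16.56°C, giving -6.28°C.
T_parcel − T_env = -10.16 − (-6.28) = -3.88°C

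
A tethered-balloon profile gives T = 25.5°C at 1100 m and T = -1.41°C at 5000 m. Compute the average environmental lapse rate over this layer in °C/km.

Γ = −ΔT/Δz = (25.5 − (-1.41)) / (5000 − 1100) m
  = 26.91°C / 3.9 km = 6.9°C/km

6.9°C/km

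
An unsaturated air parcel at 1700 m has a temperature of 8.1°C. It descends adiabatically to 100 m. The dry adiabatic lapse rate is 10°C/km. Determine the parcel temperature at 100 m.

24.1°C

1700–100 m, dry adiabatic: Δz = 1.6 km ⇒ ΔT = +16°C; T = 24.1°C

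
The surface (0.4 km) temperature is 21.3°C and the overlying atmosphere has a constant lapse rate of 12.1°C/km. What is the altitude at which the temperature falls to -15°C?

Height above start = (21.3 − (-15)) / 12.1 = 3 km
Altitude = 400 m + 3000 m = 3400 m

3.4 km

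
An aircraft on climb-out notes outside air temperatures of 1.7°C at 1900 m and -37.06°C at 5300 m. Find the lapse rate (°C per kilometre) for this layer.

Γ = −ΔT/Δz = (1.7 − (-37.06)) / (5300 − 1900) m
  = 38.76°C / 3.4 km = 11.4°C/km

11.4°C/km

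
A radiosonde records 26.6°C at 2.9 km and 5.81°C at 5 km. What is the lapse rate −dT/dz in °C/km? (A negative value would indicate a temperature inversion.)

Γ = −ΔT/Δz = (26.6 − 5.81) / (5000 − 2900) m
  = 20.79°C / 2.1 km = 9.9°C/km

9.9°C/km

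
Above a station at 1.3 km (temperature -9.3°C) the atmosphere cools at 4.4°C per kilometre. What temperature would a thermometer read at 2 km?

1300 → 2000 m (environmental, 4.4°C/km): ΔT = -4.4 × 0.7 = -3.08°C → T = -12.38°C

-12.38°C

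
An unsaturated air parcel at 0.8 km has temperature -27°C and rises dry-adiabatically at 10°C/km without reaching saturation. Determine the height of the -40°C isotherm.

Height above start = (-27 − (-40)) / 10 = 1.3 km
Altitude = 800 m + 1300 m = 2100 m

2.1 km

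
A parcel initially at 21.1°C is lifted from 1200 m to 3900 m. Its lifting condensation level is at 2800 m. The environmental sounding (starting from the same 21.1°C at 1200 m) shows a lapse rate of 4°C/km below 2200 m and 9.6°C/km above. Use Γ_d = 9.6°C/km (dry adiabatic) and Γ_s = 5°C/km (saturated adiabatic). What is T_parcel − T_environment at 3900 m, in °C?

Parcel:
  Dry to 2800 m: -9.6 × 1.6 km = -15.36°C, so T = 5.74°C.
  Saturated to 3900 m: -5 × 1.1 km = -5.5°C, so T = 0.24°C.
Environment:
  Environment, lower layer to 2200 m: -4 × 1 km = -4°C, so T = 17.1°C.
  Environment, upper layer to 3900 m: -9.6 × 1.7 km = -16.32°C, so T = 0.78°C.
T_parcel − T_env = 0.24 − 0.78 = -0.54°C

-0.54°C (parcel cooler than environment)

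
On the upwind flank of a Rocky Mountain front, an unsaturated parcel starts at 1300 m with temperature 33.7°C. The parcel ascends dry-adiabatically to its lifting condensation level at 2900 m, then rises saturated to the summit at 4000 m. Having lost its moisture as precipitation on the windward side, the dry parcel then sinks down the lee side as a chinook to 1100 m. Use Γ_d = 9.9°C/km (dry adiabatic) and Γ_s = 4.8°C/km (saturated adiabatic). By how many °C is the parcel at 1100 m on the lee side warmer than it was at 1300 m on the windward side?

From 1300 m to 2900 m (dry): cools by 9.9 × 1.6 = 15.84°C, giving 17.86°C.
From 2900 m to 4000 m (saturated): cools by 4.8 × 1.1 = 5.28°C, giving 12.58°C.
From 4000 m to 1100 m (dry descent): warms by 9.9 × 2.9 = 28.71°C, giving 41.29°C.
Net change vs windward start: 41.29 − 33.7 = +7.59°C

+7.59°C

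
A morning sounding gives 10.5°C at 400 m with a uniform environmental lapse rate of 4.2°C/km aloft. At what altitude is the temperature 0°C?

Height above start = (10.5 − 0) / 4.2 = 2.5 km
Altitude = 400 m + 2500 m = 2900 m

2900 m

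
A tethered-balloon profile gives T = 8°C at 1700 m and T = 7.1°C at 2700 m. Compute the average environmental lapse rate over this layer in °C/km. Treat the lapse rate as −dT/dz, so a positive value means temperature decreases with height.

0.9°C/km

Γ = −ΔT/Δz = (8 − 7.1) / (2700 − 1700) m
  = 0.9°C / 1 km = 0.9°C/km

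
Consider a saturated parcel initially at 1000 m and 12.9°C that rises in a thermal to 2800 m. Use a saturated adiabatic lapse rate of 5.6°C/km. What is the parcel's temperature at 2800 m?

2.82°C

1000–2800 m, saturated adiabatic: Δz = 1.8 km ⇒ ΔT = -10.08°C; T = 2.82°C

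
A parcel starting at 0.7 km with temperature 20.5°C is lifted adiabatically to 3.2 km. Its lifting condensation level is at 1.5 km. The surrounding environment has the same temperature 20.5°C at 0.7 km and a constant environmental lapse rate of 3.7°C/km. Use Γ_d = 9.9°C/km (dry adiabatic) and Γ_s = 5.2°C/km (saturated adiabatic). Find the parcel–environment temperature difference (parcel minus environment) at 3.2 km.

-7.51°C (parcel cooler than environment)

Parcel:
  Dry to 1500 m: -9.9 × 0.8 km = -7.92°C, so T = 12.58°C.
  Saturated to 3200 m: -5.2 × 1.7 km = -8.84°C, so T = 3.74°C.
Environment:
  Environment to 3200 m: -3.7 × 2.5 km = -9.25°C, so T = 11.25°C.
T_parcel − T_env = 3.74 − 11.25 = -7.51°C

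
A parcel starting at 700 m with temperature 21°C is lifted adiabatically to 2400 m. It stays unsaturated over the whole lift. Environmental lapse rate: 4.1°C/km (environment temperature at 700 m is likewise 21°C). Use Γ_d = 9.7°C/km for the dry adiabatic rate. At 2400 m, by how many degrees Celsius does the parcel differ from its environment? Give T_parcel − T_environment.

Parcel:
  From 700 m to 2400 m (dry): cools by 9.7 × 1.7 = 16.49°C, giving 4.51°C.
Environment:
  From 700 m to 2400 m (environment): cools by 4.1 × 1.7 = 6.97°C, giving 14.03°C.
T_parcel − T_env = 4.51 − 14.03 = -9.52°C

-9.52°C (parcel cooler than environment)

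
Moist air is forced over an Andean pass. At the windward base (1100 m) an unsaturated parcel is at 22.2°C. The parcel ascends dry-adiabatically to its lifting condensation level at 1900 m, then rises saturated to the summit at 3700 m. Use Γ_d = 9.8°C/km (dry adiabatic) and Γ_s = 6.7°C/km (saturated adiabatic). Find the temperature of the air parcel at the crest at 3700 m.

2.3°C

1100 → 1900 m (dry, 9.8°C/km): ΔT = -9.8 × 0.8 = -7.84°C → T = 14.36°C
1900 → 3700 m (saturated, 6.7°C/km): ΔT = -6.7 × 1.8 = -12.06°C → T = 2.3°C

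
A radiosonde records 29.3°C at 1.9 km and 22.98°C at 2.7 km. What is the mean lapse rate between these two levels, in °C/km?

Γ = −ΔT/Δz = (29.3 − 22.98) / (2700 − 1900) m
  = 6.32°C / 0.8 km = 7.9°C/km

7.9°C/km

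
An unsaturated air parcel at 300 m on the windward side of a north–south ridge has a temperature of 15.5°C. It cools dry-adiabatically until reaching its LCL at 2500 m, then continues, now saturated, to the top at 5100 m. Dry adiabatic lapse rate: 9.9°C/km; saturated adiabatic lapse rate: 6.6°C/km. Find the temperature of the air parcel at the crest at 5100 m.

-23.44°C

300–2500 m, dry: Δz = 2.2 km ⇒ ΔT = -21.78°C; T = -6.28°C
2500–5100 m, saturated: Δz = 2.6 km ⇒ ΔT = -17.16°C; T = -23.44°C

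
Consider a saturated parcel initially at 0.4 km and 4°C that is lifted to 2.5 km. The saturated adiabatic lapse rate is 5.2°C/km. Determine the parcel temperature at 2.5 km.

400–2500 m, saturated adiabatic: Δz = 2.1 km ⇒ ΔT = -10.92°C; T = -6.92°C

-6.92°C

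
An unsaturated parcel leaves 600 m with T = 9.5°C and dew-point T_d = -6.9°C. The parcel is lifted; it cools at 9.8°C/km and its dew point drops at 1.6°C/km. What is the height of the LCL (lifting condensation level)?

T and T_d converge at 9.8 − 1.6 = 8.2°C per km
Height above start = (9.5 − (-6.9)) / 8.2 = 2 km
LCL altitude = 600 m + 2000 m = 2600 m

2600 m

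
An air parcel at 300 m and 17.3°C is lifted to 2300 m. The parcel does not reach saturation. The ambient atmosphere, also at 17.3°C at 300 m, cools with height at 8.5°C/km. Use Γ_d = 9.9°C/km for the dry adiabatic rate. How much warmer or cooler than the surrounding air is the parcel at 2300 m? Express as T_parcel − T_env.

-2.8°C (parcel cooler than environment)

Parcel:
  Dry to 2300 m: -9.9 × 2 km = -19.8°C, so T = -2.5°C.
Environment:
  Environment to 2300 m: -8.5 × 2 km = -17°C, so T = 0.3°C.
T_parcel − T_env = -2.5 − 0.3 = -2.8°C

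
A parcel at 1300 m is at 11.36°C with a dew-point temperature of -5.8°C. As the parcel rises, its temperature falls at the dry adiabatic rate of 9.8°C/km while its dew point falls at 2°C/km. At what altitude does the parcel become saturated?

T and T_d converge at 9.8 − 2 = 7.8°C per km
Height above start = (11.36 − (-5.8)) / 7.8 = 2.2 km
LCL altitude = 1300 m + 2200 m = 3500 m

3500 m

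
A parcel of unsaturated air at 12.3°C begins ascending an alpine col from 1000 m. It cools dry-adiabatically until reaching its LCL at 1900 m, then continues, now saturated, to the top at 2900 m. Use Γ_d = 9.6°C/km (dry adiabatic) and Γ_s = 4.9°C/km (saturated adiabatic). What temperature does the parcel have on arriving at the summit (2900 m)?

-1.24°C

1000–1900 m, dry: Δz = 0.9 km ⇒ ΔT = -8.64°C; T = 3.66°C
1900–2900 m, saturated: Δz = 1 km ⇒ ΔT = -4.9°C; T = -1.24°C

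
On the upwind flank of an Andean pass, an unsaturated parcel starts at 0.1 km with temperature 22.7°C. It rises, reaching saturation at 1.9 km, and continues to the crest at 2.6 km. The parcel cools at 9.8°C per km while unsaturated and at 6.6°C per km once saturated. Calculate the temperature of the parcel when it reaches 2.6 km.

0.44°C

100–1900 m, dry: Δz = 1.8 km ⇒ ΔT = -17.64°C; T = 5.06°C
1900–2600 m, saturated: Δz = 0.7 km ⇒ ΔT = -4.62°C; T = 0.44°C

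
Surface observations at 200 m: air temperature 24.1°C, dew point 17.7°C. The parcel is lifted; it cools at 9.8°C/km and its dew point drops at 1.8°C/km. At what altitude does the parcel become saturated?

1000 m

T and T_d converge at 9.8 − 1.8 = 8°C per km
Height above start = (24.1 − 17.7) / 8 = 0.8 km
LCL altitude = 200 m + 800 m = 1000 m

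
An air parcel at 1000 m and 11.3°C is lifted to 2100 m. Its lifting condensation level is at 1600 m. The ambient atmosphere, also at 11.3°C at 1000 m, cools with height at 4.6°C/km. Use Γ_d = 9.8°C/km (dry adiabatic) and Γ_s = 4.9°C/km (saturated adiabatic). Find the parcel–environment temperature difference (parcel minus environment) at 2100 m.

-3.27°C (parcel cooler than environment)

Parcel:
  1000–1600 m, dry: Δz = 0.6 km ⇒ ΔT = -5.88°C; T = 5.42°C
  1600–2100 m, saturated: Δz = 0.5 km ⇒ ΔT = -2.45°C; T = 2.97°C
Environment:
  1000–2100 m, environment: Δz = 1.1 km ⇒ ΔT = -5.06°C; T = 6.24°C
T_parcel − T_env = 2.97 − 6.24 = -3.27°C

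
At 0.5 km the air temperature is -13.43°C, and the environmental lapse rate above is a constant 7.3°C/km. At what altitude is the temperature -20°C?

1.4 km

Height above start = (-13.43 − (-20)) / 7.3 = 0.9 km
Altitude = 500 m + 900 m = 1400 m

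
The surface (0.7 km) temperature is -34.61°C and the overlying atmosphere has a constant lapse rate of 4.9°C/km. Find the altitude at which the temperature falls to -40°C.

1.8 km

Height above start = (-34.61 − (-40)) / 4.9 = 1.1 km
Altitude = 700 m + 1100 m = 1800 m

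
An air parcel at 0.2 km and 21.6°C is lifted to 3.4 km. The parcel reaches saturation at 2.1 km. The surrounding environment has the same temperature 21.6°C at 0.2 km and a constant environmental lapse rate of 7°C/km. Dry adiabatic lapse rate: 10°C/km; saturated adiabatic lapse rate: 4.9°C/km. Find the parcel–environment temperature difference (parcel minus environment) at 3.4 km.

-2.97°C (parcel cooler than environment)

Parcel:
  200–2100 m, dry: Δz = 1.9 km ⇒ ΔT = -19°C; T = 2.6°C
  2100–3400 m, saturated: Δz = 1.3 km ⇒ ΔT = -6.37°C; T = -3.77°C
Environment:
  200–3400 m, environment: Δz = 3.2 km ⇒ ΔT = -22.4°C; T = -0.8°C
T_parcel − T_env = -3.77 − (-0.8) = -2.97°C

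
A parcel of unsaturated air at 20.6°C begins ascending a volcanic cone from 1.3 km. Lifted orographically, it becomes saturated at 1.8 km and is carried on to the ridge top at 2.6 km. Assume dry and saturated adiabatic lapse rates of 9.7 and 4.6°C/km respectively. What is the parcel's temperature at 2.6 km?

From 1300 m to 1800 m (dry): cools by 9.7 × 0.5 = 4.85°C, giving 15.75°C.
From 1800 m to 2600 m (saturated): cools by 4.6 × 0.8 = 3.68°C, giving 12.07°C.

12.07°C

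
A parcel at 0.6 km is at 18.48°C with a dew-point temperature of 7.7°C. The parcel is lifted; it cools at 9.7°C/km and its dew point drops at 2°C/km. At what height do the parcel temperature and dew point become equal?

T and T_d converge at 9.7 − 2 = 7.7°C per km
Height above start = (18.48 − 7.7) / 7.7 = 1.4 km
LCL altitude = 600 m + 1400 m = 2000 m

2 km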